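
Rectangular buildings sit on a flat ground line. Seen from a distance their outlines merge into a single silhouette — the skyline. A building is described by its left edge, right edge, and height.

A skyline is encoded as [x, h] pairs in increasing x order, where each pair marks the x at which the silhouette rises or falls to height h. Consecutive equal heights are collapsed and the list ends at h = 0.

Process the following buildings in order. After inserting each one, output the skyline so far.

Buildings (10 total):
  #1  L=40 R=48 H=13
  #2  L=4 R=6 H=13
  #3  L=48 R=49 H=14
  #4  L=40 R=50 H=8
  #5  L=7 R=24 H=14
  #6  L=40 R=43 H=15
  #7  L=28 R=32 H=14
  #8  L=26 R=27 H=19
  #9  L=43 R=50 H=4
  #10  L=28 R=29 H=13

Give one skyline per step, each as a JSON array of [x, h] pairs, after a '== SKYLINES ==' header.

== SKYLINES ==
[[40,13],[48,0]]
[[4,13],[6,0],[40,13],[48,0]]
[[4,13],[6,0],[40,13],[48,14],[49,0]]
[[4,13],[6,0],[40,13],[48,14],[49,8],[50,0]]
[[4,13],[6,0],[7,14],[24,0],[40,13],[48,14],[49,8],[50,0]]
[[4,13],[6,0],[7,14],[24,0],[40,15],[43,13],[48,14],[49,8],[50,0]]
[[4,13],[6,0],[7,14],[24,0],[28,14],[32,0],[40,15],[43,13],[48,14],[49,8],[50,0]]
[[4,13],[6,0],[7,14],[24,0],[26,19],[27,0],[28,14],[32,0],[40,15],[43,13],[48,14],[49,8],[50,0]]
[[4,13],[6,0],[7,14],[24,0],[26,19],[27,0],[28,14],[32,0],[40,15],[43,13],[48,14],[49,8],[50,0]]
[[4,13],[6,0],[7,14],[24,0],[26,19],[27,0],[28,14],[32,0],[40,15],[43,13],[48,14],[49,8],[50,0]]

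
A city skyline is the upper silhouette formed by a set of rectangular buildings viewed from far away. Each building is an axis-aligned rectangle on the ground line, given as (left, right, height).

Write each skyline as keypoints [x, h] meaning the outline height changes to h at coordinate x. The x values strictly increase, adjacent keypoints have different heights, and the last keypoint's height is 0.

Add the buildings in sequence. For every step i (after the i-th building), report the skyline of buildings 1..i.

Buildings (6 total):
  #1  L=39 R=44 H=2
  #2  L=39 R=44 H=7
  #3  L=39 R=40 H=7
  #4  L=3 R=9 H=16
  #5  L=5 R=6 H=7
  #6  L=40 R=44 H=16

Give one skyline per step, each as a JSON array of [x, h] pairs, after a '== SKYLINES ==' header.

== SKYLINES ==
[[39,2],[44,0]]
[[39,7],[44,0]]
[[39,7],[44,0]]
[[3,16],[9,0],[39,7],[44,0]]
[[3,16],[9,0],[39,7],[44,0]]
[[3,16],[9,0],[39,7],[40,16],[44,0]]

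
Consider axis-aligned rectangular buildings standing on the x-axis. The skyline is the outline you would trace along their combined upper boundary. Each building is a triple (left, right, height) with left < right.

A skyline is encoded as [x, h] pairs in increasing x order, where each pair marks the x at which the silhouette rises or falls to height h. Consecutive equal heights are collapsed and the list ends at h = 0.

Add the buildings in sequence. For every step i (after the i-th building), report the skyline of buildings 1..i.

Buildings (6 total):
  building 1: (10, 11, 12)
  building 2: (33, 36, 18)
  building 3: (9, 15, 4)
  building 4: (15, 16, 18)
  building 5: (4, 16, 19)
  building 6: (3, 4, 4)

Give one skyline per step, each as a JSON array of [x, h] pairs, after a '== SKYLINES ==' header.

== SKYLINES ==
[[10,12],[11,0]]
[[10,12],[11,0],[33,18],[36,0]]
[[9,4],[10,12],[11,4],[15,0],[33,18],[36,0]]
[[9,4],[10,12],[11,4],[15,18],[16,0],[33,18],[36,0]]
[[4,19],[16,0],[33,18],[36,0]]
[[3,4],[4,19],[16,0],[33,18],[36,0]]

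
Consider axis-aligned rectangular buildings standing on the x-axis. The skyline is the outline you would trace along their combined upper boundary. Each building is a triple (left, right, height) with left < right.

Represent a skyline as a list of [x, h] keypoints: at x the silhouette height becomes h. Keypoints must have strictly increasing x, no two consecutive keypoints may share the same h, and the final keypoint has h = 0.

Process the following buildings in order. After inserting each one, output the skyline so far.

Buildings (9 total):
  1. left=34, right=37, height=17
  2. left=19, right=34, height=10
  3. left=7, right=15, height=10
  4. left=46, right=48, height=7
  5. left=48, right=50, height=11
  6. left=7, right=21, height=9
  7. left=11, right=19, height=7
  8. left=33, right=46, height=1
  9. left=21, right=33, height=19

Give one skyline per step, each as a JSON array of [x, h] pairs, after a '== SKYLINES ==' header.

== SKYLINES ==
[[34,17],[37,0]]
[[19,10],[34,17],[37,0]]
[[7,10],[15,0],[19,10],[34,17],[37,0]]
[[7,10],[15,0],[19,10],[34,17],[37,0],[46,7],[48,0]]
[[7,10],[15,0],[19,10],[34,17],[37,0],[46,7],[48,11],[50,0]]
[[7,10],[15,9],[19,10],[34,17],[37,0],[46,7],[48,11],[50,0]]
[[7,10],[15,9],[19,10],[34,17],[37,0],[46,7],[48,11],[50,0]]
[[7,10],[15,9],[19,10],[34,17],[37,1],[46,7],[48,11],[50,0]]
[[7,10],[15,9],[19,10],[21,19],[33,10],[34,17],[37,1],[46,7],[48,11],[50,0]]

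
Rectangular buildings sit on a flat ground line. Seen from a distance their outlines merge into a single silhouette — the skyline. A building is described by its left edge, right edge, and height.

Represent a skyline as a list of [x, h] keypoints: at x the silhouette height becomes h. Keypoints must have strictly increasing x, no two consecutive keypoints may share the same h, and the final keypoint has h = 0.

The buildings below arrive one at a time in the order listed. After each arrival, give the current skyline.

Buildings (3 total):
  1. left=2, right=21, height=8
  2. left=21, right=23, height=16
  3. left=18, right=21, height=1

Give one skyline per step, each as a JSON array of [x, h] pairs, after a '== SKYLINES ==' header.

== SKYLINES ==
[[2,8],[21,0]]
[[2,8],[21,16],[23,0]]
[[2,8],[21,16],[23,0]]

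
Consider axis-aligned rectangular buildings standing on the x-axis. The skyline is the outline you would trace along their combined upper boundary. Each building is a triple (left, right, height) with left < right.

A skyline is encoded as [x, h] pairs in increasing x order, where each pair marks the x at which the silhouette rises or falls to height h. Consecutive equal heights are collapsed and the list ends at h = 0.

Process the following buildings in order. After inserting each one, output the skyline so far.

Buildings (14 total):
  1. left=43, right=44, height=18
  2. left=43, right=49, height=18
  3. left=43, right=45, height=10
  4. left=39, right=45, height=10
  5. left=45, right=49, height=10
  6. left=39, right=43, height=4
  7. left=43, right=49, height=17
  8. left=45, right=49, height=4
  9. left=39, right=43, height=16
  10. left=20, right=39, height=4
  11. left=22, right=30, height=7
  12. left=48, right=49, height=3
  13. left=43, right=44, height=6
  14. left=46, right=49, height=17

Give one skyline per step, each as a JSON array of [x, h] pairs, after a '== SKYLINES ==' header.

== SKYLINES ==
[[43,18],[44,0]]
[[43,18],[49,0]]
[[43,18],[49,0]]
[[39,10],[43,18],[49,0]]
[[39,10],[43,18],[49,0]]
[[39,10],[43,18],[49,0]]
[[39,10],[43,18],[49,0]]
[[39,10],[43,18],[49,0]]
[[39,16],[43,18],[49,0]]
[[20,4],[39,16],[43,18],[49,0]]
[[20,4],[22,7],[30,4],[39,16],[43,18],[49,0]]
[[20,4],[22,7],[30,4],[39,16],[43,18],[49,0]]
[[20,4],[22,7],[30,4],[39,16],[43,18],[49,0]]
[[20,4],[22,7],[30,4],[39,16],[43,18],[49,0]]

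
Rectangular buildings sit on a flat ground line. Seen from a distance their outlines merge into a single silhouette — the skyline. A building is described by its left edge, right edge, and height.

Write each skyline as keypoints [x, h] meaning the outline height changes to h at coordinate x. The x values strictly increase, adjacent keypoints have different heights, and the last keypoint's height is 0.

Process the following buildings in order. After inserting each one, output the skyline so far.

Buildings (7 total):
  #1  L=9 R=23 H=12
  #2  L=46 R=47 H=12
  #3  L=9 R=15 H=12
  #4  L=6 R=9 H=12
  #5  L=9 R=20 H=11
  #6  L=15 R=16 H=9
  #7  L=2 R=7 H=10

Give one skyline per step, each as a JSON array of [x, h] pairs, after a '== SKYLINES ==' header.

== SKYLINES ==
[[9,12],[23,0]]
[[9,12],[23,0],[46,12],[47,0]]
[[9,12],[23,0],[46,12],[47,0]]
[[6,12],[23,0],[46,12],[47,0]]
[[6,12],[23,0],[46,12],[47,0]]
[[6,12],[23,0],[46,12],[47,0]]
[[2,10],[6,12],[23,0],[46,12],[47,0]]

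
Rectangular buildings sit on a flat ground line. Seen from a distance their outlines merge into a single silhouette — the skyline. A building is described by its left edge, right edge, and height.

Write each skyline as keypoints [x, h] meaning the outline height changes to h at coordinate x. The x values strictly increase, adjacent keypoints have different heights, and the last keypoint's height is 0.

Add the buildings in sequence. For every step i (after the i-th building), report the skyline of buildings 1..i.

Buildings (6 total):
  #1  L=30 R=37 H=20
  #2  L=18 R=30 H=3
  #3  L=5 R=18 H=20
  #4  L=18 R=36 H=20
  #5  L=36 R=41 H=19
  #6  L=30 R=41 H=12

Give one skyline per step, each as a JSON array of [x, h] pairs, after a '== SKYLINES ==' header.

== SKYLINES ==
[[30,20],[37,0]]
[[18,3],[30,20],[37,0]]
[[5,20],[18,3],[30,20],[37,0]]
[[5,20],[37,0]]
[[5,20],[37,19],[41,0]]
[[5,20],[37,19],[41,0]]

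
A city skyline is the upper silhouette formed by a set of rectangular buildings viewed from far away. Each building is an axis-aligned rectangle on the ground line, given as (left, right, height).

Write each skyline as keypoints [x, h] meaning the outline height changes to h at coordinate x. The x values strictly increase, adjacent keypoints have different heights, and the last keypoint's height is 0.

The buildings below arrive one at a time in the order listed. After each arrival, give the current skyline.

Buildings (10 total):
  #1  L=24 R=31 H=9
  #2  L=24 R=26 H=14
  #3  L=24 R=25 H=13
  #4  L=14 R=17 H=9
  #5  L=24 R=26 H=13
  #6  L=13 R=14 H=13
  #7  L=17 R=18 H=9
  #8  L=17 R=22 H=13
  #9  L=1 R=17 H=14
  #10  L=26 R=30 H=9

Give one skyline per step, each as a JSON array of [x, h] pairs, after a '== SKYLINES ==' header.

== SKYLINES ==
[[24,9],[31,0]]
[[24,14],[26,9],[31,0]]
[[24,14],[26,9],[31,0]]
[[14,9],[17,0],[24,14],[26,9],[31,0]]
[[14,9],[17,0],[24,14],[26,9],[31,0]]
[[13,13],[14,9],[17,0],[24,14],[26,9],[31,0]]
[[13,13],[14,9],[18,0],[24,14],[26,9],[31,0]]
[[13,13],[14,9],[17,13],[22,0],[24,14],[26,9],[31,0]]
[[1,14],[17,13],[22,0],[24,14],[26,9],[31,0]]
[[1,14],[17,13],[22,0],[24,14],[26,9],[31,0]]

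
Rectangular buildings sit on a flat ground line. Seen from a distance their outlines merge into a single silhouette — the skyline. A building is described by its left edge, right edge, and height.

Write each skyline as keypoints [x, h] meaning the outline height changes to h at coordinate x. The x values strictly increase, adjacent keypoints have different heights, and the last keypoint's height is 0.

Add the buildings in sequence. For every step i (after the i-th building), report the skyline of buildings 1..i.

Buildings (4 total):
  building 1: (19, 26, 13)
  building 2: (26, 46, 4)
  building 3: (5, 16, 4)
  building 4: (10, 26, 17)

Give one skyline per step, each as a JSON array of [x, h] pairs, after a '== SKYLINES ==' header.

== SKYLINES ==
[[19,13],[26,0]]
[[19,13],[26,4],[46,0]]
[[5,4],[16,0],[19,13],[26,4],[46,0]]
[[5,4],[10,17],[26,4],[46,0]]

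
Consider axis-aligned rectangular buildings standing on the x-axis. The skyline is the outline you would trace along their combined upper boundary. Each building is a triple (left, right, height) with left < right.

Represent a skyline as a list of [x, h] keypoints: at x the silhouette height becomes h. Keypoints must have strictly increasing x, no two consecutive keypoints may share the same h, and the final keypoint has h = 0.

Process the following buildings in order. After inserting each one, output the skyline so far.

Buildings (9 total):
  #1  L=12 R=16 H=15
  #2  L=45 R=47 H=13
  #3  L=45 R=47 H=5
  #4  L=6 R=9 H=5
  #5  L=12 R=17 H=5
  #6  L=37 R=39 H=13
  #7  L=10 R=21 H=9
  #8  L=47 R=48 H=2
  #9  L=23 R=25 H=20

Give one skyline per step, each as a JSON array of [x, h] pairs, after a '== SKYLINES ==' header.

== SKYLINES ==
[[12,15],[16,0]]
[[12,15],[16,0],[45,13],[47,0]]
[[12,15],[16,0],[45,13],[47,0]]
[[6,5],[9,0],[12,15],[16,0],[45,13],[47,0]]
[[6,5],[9,0],[12,15],[16,5],[17,0],[45,13],[47,0]]
[[6,5],[9,0],[12,15],[16,5],[17,0],[37,13],[39,0],[45,13],[47,0]]
[[6,5],[9,0],[10,9],[12,15],[16,9],[21,0],[37,13],[39,0],[45,13],[47,0]]
[[6,5],[9,0],[10,9],[12,15],[16,9],[21,0],[37,13],[39,0],[45,13],[47,2],[48,0]]
[[6,5],[9,0],[10,9],[12,15],[16,9],[21,0],[23,20],[25,0],[37,13],[39,0],[45,13],[47,2],[48,0]]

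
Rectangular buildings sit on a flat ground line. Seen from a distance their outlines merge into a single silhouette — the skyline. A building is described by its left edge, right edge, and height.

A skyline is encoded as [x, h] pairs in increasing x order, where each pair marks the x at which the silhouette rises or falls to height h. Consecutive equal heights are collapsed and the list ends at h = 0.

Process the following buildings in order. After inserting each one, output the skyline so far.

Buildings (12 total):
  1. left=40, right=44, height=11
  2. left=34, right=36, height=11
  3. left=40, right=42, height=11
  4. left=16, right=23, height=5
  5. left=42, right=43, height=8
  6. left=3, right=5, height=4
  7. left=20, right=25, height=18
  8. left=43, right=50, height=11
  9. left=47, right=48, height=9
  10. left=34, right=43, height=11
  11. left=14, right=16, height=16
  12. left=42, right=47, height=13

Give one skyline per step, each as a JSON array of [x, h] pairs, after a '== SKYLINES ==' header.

== SKYLINES ==
[[40,11],[44,0]]
[[34,11],[36,0],[40,11],[44,0]]
[[34,11],[36,0],[40,11],[44,0]]
[[16,5],[23,0],[34,11],[36,0],[40,11],[44,0]]
[[16,5],[23,0],[34,11],[36,0],[40,11],[44,0]]
[[3,4],[5,0],[16,5],[23,0],[34,11],[36,0],[40,11],[44,0]]
[[3,4],[5,0],[16,5],[20,18],[25,0],[34,11],[36,0],[40,11],[44,0]]
[[3,4],[5,0],[16,5],[20,18],[25,0],[34,11],[36,0],[40,11],[50,0]]
[[3,4],[5,0],[16,5],[20,18],[25,0],[34,11],[36,0],[40,11],[50,0]]
[[3,4],[5,0],[16,5],[20,18],[25,0],[34,11],[50,0]]
[[3,4],[5,0],[14,16],[16,5],[20,18],[25,0],[34,11],[50,0]]
[[3,4],[5,0],[14,16],[16,5],[20,18],[25,0],[34,11],[42,13],[47,11],[50,0]]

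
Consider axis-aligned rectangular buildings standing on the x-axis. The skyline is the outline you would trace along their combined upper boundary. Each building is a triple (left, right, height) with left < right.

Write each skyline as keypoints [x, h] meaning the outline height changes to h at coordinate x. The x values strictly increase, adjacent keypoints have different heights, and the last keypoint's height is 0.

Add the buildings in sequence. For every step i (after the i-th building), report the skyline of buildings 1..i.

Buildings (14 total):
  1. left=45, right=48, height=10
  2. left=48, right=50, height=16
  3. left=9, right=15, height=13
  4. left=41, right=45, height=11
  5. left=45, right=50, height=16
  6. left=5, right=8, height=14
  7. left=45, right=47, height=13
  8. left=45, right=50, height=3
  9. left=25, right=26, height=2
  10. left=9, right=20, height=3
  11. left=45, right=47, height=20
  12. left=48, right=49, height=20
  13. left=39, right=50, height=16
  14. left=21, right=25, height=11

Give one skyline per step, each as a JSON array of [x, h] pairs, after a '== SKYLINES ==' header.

== SKYLINES ==
[[45,10],[48,0]]
[[45,10],[48,16],[50,0]]
[[9,13],[15,0],[45,10],[48,16],[50,0]]
[[9,13],[15,0],[41,11],[45,10],[48,16],[50,0]]
[[9,13],[15,0],[41,11],[45,16],[50,0]]
[[5,14],[8,0],[9,13],[15,0],[41,11],[45,16],[50,0]]
[[5,14],[8,0],[9,13],[15,0],[41,11],[45,16],[50,0]]
[[5,14],[8,0],[9,13],[15,0],[41,11],[45,16],[50,0]]
[[5,14],[8,0],[9,13],[15,0],[25,2],[26,0],[41,11],[45,16],[50,0]]
[[5,14],[8,0],[9,13],[15,3],[20,0],[25,2],[26,0],[41,11],[45,16],[50,0]]
[[5,14],[8,0],[9,13],[15,3],[20,0],[25,2],[26,0],[41,11],[45,20],[47,16],[50,0]]
[[5,14],[8,0],[9,13],[15,3],[20,0],[25,2],[26,0],[41,11],[45,20],[47,16],[48,20],[49,16],[50,0]]
[[5,14],[8,0],[9,13],[15,3],[20,0],[25,2],[26,0],[39,16],[45,20],[47,16],[48,20],[49,16],[50,0]]
[[5,14],[8,0],[9,13],[15,3],[20,0],[21,11],[25,2],[26,0],[39,16],[45,20],[47,16],[48,20],[49,16],[50,0]]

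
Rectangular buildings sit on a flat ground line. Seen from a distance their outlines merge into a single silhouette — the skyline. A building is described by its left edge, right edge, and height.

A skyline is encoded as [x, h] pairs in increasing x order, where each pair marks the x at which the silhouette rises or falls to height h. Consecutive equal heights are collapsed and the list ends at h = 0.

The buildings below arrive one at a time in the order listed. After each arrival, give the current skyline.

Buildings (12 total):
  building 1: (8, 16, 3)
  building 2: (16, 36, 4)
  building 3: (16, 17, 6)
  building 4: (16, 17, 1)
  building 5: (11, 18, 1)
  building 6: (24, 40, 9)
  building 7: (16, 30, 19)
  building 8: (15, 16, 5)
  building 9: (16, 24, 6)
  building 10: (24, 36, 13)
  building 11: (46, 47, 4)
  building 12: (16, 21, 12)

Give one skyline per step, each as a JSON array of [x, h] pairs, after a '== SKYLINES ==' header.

== SKYLINES ==
[[8,3],[16,0]]
[[8,3],[16,4],[36,0]]
[[8,3],[16,6],[17,4],[36,0]]
[[8,3],[16,6],[17,4],[36,0]]
[[8,3],[16,6],[17,4],[36,0]]
[[8,3],[16,6],[17,4],[24,9],[40,0]]
[[8,3],[16,19],[30,9],[40,0]]
[[8,3],[15,5],[16,19],[30,9],[40,0]]
[[8,3],[15,5],[16,19],[30,9],[40,0]]
[[8,3],[15,5],[16,19],[30,13],[36,9],[40,0]]
[[8,3],[15,5],[16,19],[30,13],[36,9],[40,0],[46,4],[47,0]]
[[8,3],[15,5],[16,19],[30,13],[36,9],[40,0],[46,4],[47,0]]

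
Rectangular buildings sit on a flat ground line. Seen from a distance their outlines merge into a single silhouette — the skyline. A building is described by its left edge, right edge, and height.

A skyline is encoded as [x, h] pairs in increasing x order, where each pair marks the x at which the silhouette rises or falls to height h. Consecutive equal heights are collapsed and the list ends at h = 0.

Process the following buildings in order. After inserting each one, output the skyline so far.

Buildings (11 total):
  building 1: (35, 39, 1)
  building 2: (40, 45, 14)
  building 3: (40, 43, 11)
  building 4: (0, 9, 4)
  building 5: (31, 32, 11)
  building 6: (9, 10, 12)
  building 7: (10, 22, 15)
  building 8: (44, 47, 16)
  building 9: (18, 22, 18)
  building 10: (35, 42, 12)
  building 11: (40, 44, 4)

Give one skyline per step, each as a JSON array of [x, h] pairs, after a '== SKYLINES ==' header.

== SKYLINES ==
[[35,1],[39,0]]
[[35,1],[39,0],[40,14],[45,0]]
[[35,1],[39,0],[40,14],[45,0]]
[[0,4],[9,0],[35,1],[39,0],[40,14],[45,0]]
[[0,4],[9,0],[31,11],[32,0],[35,1],[39,0],[40,14],[45,0]]
[[0,4],[9,12],[10,0],[31,11],[32,0],[35,1],[39,0],[40,14],[45,0]]
[[0,4],[9,12],[10,15],[22,0],[31,11],[32,0],[35,1],[39,0],[40,14],[45,0]]
[[0,4],[9,12],[10,15],[22,0],[31,11],[32,0],[35,1],[39,0],[40,14],[44,16],[47,0]]
[[0,4],[9,12],[10,15],[18,18],[22,0],[31,11],[32,0],[35,1],[39,0],[40,14],[44,16],[47,0]]
[[0,4],[9,12],[10,15],[18,18],[22,0],[31,11],[32,0],[35,12],[40,14],[44,16],[47,0]]
[[0,4],[9,12],[10,15],[18,18],[22,0],[31,11],[32,0],[35,12],[40,14],[44,16],[47,0]]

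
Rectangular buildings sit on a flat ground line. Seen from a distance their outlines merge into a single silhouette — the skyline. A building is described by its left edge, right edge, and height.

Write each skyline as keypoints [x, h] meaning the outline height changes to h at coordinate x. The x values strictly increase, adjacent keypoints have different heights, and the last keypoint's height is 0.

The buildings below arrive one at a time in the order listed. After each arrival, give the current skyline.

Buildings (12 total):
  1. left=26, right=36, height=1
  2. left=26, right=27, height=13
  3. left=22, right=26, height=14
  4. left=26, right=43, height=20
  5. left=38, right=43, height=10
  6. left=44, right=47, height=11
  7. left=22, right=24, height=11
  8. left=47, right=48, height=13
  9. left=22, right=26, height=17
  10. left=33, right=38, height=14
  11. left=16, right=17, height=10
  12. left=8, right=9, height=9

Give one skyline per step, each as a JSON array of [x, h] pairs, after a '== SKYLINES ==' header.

== SKYLINES ==
[[26,1],[36,0]]
[[26,13],[27,1],[36,0]]
[[22,14],[26,13],[27,1],[36,0]]
[[22,14],[26,20],[43,0]]
[[22,14],[26,20],[43,0]]
[[22,14],[26,20],[43,0],[44,11],[47,0]]
[[22,14],[26,20],[43,0],[44,11],[47,0]]
[[22,14],[26,20],[43,0],[44,11],[47,13],[48,0]]
[[22,17],[26,20],[43,0],[44,11],[47,13],[48,0]]
[[22,17],[26,20],[43,0],[44,11],[47,13],[48,0]]
[[16,10],[17,0],[22,17],[26,20],[43,0],[44,11],[47,13],[48,0]]
[[8,9],[9,0],[16,10],[17,0],[22,17],[26,20],[43,0],[44,11],[47,13],[48,0]]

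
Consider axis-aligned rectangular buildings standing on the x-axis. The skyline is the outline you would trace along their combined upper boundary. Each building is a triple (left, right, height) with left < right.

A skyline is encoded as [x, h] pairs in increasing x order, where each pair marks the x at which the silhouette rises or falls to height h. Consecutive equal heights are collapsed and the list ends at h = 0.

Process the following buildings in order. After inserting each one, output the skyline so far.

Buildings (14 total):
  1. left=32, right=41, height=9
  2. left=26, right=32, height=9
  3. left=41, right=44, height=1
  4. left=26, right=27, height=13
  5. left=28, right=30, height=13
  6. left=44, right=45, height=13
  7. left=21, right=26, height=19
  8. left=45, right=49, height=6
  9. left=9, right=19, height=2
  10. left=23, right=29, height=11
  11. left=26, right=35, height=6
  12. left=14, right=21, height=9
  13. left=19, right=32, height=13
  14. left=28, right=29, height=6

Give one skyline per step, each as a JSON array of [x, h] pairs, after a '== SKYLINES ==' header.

== SKYLINES ==
[[32,9],[41,0]]
[[26,9],[41,0]]
[[26,9],[41,1],[44,0]]
[[26,13],[27,9],[41,1],[44,0]]
[[26,13],[27,9],[28,13],[30,9],[41,1],[44,0]]
[[26,13],[27,9],[28,13],[30,9],[41,1],[44,13],[45,0]]
[[21,19],[26,13],[27,9],[28,13],[30,9],[41,1],[44,13],[45,0]]
[[21,19],[26,13],[27,9],[28,13],[30,9],[41,1],[44,13],[45,6],[49,0]]
[[9,2],[19,0],[21,19],[26,13],[27,9],[28,13],[30,9],[41,1],[44,13],[45,6],[49,0]]
[[9,2],[19,0],[21,19],[26,13],[27,11],[28,13],[30,9],[41,1],[44,13],[45,6],[49,0]]
[[9,2],[19,0],[21,19],[26,13],[27,11],[28,13],[30,9],[41,1],[44,13],[45,6],[49,0]]
[[9,2],[14,9],[21,19],[26,13],[27,11],[28,13],[30,9],[41,1],[44,13],[45,6],[49,0]]
[[9,2],[14,9],[19,13],[21,19],[26,13],[32,9],[41,1],[44,13],[45,6],[49,0]]
[[9,2],[14,9],[19,13],[21,19],[26,13],[32,9],[41,1],[44,13],[45,6],[49,0]]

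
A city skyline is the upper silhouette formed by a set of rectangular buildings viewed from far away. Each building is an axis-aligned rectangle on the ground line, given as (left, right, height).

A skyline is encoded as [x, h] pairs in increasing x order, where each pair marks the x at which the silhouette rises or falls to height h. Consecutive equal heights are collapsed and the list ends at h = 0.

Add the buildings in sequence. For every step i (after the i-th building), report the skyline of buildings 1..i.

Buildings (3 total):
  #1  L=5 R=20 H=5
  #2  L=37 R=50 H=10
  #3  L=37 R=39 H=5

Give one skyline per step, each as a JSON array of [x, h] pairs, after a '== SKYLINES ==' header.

== SKYLINES ==
[[5,5],[20,0]]
[[5,5],[20,0],[37,10],[50,0]]
[[5,5],[20,0],[37,10],[50,0]]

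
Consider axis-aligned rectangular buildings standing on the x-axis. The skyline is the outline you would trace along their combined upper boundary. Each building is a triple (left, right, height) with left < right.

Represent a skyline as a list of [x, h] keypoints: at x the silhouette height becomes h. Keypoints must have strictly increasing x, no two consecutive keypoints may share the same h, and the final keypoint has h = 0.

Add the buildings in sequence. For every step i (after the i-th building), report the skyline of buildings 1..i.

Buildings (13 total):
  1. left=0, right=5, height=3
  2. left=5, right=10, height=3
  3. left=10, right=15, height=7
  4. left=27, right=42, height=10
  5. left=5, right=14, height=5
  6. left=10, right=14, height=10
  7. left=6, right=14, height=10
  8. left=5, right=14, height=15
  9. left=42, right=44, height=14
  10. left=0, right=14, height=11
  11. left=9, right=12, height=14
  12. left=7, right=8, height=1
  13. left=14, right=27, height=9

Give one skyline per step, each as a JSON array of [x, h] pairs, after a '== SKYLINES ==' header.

== SKYLINES ==
[[0,3],[5,0]]
[[0,3],[10,0]]
[[0,3],[10,7],[15,0]]
[[0,3],[10,7],[15,0],[27,10],[42,0]]
[[0,3],[5,5],[10,7],[15,0],[27,10],[42,0]]
[[0,3],[5,5],[10,10],[14,7],[15,0],[27,10],[42,0]]
[[0,3],[5,5],[6,10],[14,7],[15,0],[27,10],[42,0]]
[[0,3],[5,15],[14,7],[15,0],[27,10],[42,0]]
[[0,3],[5,15],[14,7],[15,0],[27,10],[42,14],[44,0]]
[[0,11],[5,15],[14,7],[15,0],[27,10],[42,14],[44,0]]
[[0,11],[5,15],[14,7],[15,0],[27,10],[42,14],[44,0]]
[[0,11],[5,15],[14,7],[15,0],[27,10],[42,14],[44,0]]
[[0,11],[5,15],[14,9],[27,10],[42,14],[44,0]]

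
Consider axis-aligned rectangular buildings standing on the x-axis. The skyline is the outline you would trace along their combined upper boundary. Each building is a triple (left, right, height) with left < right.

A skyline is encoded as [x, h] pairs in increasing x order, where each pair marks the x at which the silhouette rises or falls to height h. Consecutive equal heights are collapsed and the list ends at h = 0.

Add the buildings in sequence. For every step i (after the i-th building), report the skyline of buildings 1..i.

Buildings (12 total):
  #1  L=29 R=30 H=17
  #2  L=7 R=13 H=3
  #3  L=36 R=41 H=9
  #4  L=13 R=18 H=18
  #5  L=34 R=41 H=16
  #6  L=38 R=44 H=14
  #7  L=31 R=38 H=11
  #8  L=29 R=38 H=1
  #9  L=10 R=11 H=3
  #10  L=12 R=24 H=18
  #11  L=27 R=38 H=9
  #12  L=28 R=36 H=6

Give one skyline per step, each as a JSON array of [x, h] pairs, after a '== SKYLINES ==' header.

== SKYLINES ==
[[29,17],[30,0]]
[[7,3],[13,0],[29,17],[30,0]]
[[7,3],[13,0],[29,17],[30,0],[36,9],[41,0]]
[[7,3],[13,18],[18,0],[29,17],[30,0],[36,9],[41,0]]
[[7,3],[13,18],[18,0],[29,17],[30,0],[34,16],[41,0]]
[[7,3],[13,18],[18,0],[29,17],[30,0],[34,16],[41,14],[44,0]]
[[7,3],[13,18],[18,0],[29,17],[30,0],[31,11],[34,16],[41,14],[44,0]]
[[7,3],[13,18],[18,0],[29,17],[30,1],[31,11],[34,16],[41,14],[44,0]]
[[7,3],[13,18],[18,0],[29,17],[30,1],[31,11],[34,16],[41,14],[44,0]]
[[7,3],[12,18],[24,0],[29,17],[30,1],[31,11],[34,16],[41,14],[44,0]]
[[7,3],[12,18],[24,0],[27,9],[29,17],[30,9],[31,11],[34,16],[41,14],[44,0]]
[[7,3],[12,18],[24,0],[27,9],[29,17],[30,9],[31,11],[34,16],[41,14],[44,0]]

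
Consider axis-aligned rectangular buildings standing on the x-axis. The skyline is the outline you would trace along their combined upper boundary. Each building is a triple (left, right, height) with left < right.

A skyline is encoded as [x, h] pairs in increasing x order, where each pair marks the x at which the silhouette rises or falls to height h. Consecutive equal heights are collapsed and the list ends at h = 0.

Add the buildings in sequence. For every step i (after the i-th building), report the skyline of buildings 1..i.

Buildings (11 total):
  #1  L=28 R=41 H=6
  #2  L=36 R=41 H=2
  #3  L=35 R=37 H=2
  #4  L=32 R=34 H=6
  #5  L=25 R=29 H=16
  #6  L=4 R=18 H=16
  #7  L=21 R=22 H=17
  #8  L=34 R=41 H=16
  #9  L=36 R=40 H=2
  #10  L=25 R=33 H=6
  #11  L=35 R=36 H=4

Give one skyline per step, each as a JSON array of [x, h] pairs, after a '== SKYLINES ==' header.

== SKYLINES ==
[[28,6],[41,0]]
[[28,6],[41,0]]
[[28,6],[41,0]]
[[28,6],[41,0]]
[[25,16],[29,6],[41,0]]
[[4,16],[18,0],[25,16],[29,6],[41,0]]
[[4,16],[18,0],[21,17],[22,0],[25,16],[29,6],[41,0]]
[[4,16],[18,0],[21,17],[22,0],[25,16],[29,6],[34,16],[41,0]]
[[4,16],[18,0],[21,17],[22,0],[25,16],[29,6],[34,16],[41,0]]
[[4,16],[18,0],[21,17],[22,0],[25,16],[29,6],[34,16],[41,0]]
[[4,16],[18,0],[21,17],[22,0],[25,16],[29,6],[34,16],[41,0]]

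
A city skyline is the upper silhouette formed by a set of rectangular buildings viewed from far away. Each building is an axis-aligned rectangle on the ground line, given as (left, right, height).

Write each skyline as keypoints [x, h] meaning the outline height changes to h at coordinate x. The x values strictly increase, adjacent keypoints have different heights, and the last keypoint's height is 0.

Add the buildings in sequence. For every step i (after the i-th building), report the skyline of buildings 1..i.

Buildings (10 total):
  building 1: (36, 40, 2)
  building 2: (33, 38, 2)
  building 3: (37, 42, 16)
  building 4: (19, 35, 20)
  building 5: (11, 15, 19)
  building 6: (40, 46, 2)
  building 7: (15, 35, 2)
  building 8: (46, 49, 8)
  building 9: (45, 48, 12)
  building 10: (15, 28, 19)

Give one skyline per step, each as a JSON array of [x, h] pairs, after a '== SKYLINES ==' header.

== SKYLINES ==
[[36,2],[40,0]]
[[33,2],[40,0]]
[[33,2],[37,16],[42,0]]
[[19,20],[35,2],[37,16],[42,0]]
[[11,19],[15,0],[19,20],[35,2],[37,16],[42,0]]
[[11,19],[15,0],[19,20],[35,2],[37,16],[42,2],[46,0]]
[[11,19],[15,2],[19,20],[35,2],[37,16],[42,2],[46,0]]
[[11,19],[15,2],[19,20],[35,2],[37,16],[42,2],[46,8],[49,0]]
[[11,19],[15,2],[19,20],[35,2],[37,16],[42,2],[45,12],[48,8],[49,0]]
[[11,19],[19,20],[35,2],[37,16],[42,2],[45,12],[48,8],[49,0]]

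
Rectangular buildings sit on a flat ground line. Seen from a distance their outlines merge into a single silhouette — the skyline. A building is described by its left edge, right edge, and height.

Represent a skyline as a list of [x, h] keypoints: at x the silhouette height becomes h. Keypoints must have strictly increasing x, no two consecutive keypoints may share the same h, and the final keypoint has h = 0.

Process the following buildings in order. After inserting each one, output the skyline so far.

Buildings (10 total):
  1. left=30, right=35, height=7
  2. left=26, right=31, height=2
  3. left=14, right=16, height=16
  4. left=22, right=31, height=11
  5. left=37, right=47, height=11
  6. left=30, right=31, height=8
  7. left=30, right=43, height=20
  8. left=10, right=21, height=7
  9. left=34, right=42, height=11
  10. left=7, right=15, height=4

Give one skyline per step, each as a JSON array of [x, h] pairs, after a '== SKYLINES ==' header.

== SKYLINES ==
[[30,7],[35,0]]
[[26,2],[30,7],[35,0]]
[[14,16],[16,0],[26,2],[30,7],[35,0]]
[[14,16],[16,0],[22,11],[31,7],[35,0]]
[[14,16],[16,0],[22,11],[31,7],[35,0],[37,11],[47,0]]
[[14,16],[16,0],[22,11],[31,7],[35,0],[37,11],[47,0]]
[[14,16],[16,0],[22,11],[30,20],[43,11],[47,0]]
[[10,7],[14,16],[16,7],[21,0],[22,11],[30,20],[43,11],[47,0]]
[[10,7],[14,16],[16,7],[21,0],[22,11],[30,20],[43,11],[47,0]]
[[7,4],[10,7],[14,16],[16,7],[21,0],[22,11],[30,20],[43,11],[47,0]]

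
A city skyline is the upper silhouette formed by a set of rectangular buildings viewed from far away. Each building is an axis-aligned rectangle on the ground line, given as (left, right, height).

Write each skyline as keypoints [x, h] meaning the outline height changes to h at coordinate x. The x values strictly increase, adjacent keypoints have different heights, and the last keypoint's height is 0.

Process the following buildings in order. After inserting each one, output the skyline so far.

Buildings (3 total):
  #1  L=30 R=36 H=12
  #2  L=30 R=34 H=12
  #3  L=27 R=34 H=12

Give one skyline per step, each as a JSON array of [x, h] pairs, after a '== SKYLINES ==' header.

== SKYLINES ==
[[30,12],[36,0]]
[[30,12],[36,0]]
[[27,12],[36,0]]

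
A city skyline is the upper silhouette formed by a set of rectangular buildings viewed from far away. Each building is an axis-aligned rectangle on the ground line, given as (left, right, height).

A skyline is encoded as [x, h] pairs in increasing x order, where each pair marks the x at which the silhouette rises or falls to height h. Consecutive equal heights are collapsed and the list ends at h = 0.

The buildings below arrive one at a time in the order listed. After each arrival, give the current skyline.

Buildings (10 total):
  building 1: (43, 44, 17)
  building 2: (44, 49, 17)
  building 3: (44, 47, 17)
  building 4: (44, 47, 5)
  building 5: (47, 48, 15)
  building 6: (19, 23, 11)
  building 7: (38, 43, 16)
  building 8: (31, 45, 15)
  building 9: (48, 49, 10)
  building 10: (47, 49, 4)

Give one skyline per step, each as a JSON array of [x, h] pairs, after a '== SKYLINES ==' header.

== SKYLINES ==
[[43,17],[44,0]]
[[43,17],[49,0]]
[[43,17],[49,0]]
[[43,17],[49,0]]
[[43,17],[49,0]]
[[19,11],[23,0],[43,17],[49,0]]
[[19,11],[23,0],[38,16],[43,17],[49,0]]
[[19,11],[23,0],[31,15],[38,16],[43,17],[49,0]]
[[19,11],[23,0],[31,15],[38,16],[43,17],[49,0]]
[[19,11],[23,0],[31,15],[38,16],[43,17],[49,0]]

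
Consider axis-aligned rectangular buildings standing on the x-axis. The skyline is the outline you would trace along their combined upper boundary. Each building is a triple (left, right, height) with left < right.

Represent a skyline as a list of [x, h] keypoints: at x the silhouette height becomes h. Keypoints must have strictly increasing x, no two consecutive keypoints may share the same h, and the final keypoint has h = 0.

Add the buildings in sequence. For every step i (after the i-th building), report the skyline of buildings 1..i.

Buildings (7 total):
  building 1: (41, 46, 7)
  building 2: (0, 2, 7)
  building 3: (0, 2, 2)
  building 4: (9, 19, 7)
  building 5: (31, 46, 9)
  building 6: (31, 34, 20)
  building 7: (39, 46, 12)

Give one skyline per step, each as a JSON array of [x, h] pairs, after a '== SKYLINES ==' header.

== SKYLINES ==
[[41,7],[46,0]]
[[0,7],[2,0],[41,7],[46,0]]
[[0,7],[2,0],[41,7],[46,0]]
[[0,7],[2,0],[9,7],[19,0],[41,7],[46,0]]
[[0,7],[2,0],[9,7],[19,0],[31,9],[46,0]]
[[0,7],[2,0],[9,7],[19,0],[31,20],[34,9],[46,0]]
[[0,7],[2,0],[9,7],[19,0],[31,20],[34,9],[39,12],[46,0]]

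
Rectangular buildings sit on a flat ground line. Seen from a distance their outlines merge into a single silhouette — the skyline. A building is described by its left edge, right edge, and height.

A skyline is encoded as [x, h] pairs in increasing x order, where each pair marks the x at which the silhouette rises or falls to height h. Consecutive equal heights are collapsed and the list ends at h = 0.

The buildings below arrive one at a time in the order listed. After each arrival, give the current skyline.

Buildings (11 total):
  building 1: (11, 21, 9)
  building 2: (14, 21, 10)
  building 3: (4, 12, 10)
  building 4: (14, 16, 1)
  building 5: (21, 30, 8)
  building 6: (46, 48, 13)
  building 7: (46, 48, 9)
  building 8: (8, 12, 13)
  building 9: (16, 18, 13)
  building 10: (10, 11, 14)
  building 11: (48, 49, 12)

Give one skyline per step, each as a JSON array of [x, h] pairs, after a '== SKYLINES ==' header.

== SKYLINES ==
[[11,9],[21,0]]
[[11,9],[14,10],[21,0]]
[[4,10],[12,9],[14,10],[21,0]]
[[4,10],[12,9],[14,10],[21,0]]
[[4,10],[12,9],[14,10],[21,8],[30,0]]
[[4,10],[12,9],[14,10],[21,8],[30,0],[46,13],[48,0]]
[[4,10],[12,9],[14,10],[21,8],[30,0],[46,13],[48,0]]
[[4,10],[8,13],[12,9],[14,10],[21,8],[30,0],[46,13],[48,0]]
[[4,10],[8,13],[12,9],[14,10],[16,13],[18,10],[21,8],[30,0],[46,13],[48,0]]
[[4,10],[8,13],[10,14],[11,13],[12,9],[14,10],[16,13],[18,10],[21,8],[30,0],[46,13],[48,0]]
[[4,10],[8,13],[10,14],[11,13],[12,9],[14,10],[16,13],[18,10],[21,8],[30,0],[46,13],[48,12],[49,0]]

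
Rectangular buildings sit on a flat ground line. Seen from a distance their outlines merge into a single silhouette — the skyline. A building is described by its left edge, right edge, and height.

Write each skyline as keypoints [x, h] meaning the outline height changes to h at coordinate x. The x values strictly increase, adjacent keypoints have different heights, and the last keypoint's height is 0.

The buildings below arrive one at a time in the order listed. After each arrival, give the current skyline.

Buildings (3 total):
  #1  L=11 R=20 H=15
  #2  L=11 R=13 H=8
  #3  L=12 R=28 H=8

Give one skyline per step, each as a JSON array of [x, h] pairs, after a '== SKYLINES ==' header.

== SKYLINES ==
[[11,15],[20,0]]
[[11,15],[20,0]]
[[11,15],[20,8],[28,0]]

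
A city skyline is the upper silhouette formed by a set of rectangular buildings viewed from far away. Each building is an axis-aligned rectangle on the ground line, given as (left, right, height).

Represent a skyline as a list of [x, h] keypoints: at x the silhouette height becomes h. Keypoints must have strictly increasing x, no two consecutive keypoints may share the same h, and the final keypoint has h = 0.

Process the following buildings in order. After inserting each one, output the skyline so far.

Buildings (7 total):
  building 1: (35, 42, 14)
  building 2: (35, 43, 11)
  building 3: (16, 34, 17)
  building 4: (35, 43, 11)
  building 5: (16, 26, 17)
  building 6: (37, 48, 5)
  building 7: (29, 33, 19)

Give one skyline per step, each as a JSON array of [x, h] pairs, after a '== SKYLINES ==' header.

== SKYLINES ==
[[35,14],[42,0]]
[[35,14],[42,11],[43,0]]
[[16,17],[34,0],[35,14],[42,11],[43,0]]
[[16,17],[34,0],[35,14],[42,11],[43,0]]
[[16,17],[34,0],[35,14],[42,11],[43,0]]
[[16,17],[34,0],[35,14],[42,11],[43,5],[48,0]]
[[16,17],[29,19],[33,17],[34,0],[35,14],[42,11],[43,5],[48,0]]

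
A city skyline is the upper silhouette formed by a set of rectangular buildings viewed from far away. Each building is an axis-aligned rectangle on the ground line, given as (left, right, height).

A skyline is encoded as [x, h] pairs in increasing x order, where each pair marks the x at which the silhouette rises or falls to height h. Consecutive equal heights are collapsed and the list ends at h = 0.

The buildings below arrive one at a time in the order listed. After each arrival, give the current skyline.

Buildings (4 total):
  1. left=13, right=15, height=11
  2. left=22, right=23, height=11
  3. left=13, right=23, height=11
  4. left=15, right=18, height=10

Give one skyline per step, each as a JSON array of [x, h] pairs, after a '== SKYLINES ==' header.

== SKYLINES ==
[[13,11],[15,0]]
[[13,11],[15,0],[22,11],[23,0]]
[[13,11],[23,0]]
[[13,11],[23,0]]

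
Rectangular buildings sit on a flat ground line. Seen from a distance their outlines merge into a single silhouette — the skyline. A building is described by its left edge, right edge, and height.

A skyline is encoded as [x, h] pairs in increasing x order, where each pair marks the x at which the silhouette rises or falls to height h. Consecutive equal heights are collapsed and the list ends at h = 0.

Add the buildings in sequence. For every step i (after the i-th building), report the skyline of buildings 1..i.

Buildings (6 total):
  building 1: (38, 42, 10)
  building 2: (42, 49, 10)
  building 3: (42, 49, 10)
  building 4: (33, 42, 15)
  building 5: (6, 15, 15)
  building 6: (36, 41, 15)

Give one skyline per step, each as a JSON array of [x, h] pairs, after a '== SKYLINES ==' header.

== SKYLINES ==
[[38,10],[42,0]]
[[38,10],[49,0]]
[[38,10],[49,0]]
[[33,15],[42,10],[49,0]]
[[6,15],[15,0],[33,15],[42,10],[49,0]]
[[6,15],[15,0],[33,15],[42,10],[49,0]]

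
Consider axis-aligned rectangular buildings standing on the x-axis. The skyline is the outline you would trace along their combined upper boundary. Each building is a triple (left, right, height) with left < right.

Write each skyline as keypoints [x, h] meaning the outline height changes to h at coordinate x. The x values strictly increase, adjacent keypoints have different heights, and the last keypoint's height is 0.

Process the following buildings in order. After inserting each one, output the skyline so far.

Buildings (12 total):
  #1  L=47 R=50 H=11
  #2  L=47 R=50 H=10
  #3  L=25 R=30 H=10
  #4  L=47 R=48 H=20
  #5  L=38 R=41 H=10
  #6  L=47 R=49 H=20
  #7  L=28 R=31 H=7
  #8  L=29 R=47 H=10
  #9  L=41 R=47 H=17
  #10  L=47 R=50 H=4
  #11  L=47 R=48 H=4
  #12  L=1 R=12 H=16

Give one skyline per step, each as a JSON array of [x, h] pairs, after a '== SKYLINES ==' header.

== SKYLINES ==
[[47,11],[50,0]]
[[47,11],[50,0]]
[[25,10],[30,0],[47,11],[50,0]]
[[25,10],[30,0],[47,20],[48,11],[50,0]]
[[25,10],[30,0],[38,10],[41,0],[47,20],[48,11],[50,0]]
[[25,10],[30,0],[38,10],[41,0],[47,20],[49,11],[50,0]]
[[25,10],[30,7],[31,0],[38,10],[41,0],[47,20],[49,11],[50,0]]
[[25,10],[47,20],[49,11],[50,0]]
[[25,10],[41,17],[47,20],[49,11],[50,0]]
[[25,10],[41,17],[47,20],[49,11],[50,0]]
[[25,10],[41,17],[47,20],[49,11],[50,0]]
[[1,16],[12,0],[25,10],[41,17],[47,20],[49,11],[50,0]]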